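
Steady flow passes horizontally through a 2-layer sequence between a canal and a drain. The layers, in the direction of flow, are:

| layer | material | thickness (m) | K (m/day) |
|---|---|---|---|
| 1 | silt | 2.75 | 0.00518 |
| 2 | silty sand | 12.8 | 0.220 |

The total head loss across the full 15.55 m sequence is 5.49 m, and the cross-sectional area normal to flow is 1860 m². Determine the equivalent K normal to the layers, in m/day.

Flow is perpendicular to layering, so the layers act in series and the equivalent K is the thickness-weighted harmonic mean.
Total thickness L = 2.75 + 12.8 = 15.55 m.
Σ(b_i/K_i) = 2.75/0.00518 + 12.8/0.220 = 589.1 d.
K_eq = L / Σ(b_i/K_i) = 15.55 / 589.1 = 0.02640 m/day.

0.0264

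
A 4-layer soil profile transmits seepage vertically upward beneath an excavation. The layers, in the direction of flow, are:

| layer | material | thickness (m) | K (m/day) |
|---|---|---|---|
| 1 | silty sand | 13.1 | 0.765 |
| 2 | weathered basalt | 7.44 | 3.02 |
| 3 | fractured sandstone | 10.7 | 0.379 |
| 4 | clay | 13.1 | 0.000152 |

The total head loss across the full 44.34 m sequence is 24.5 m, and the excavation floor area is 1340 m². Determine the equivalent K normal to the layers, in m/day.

0.000514

Flow is perpendicular to layering, so the layers act in series and the equivalent K is the thickness-weighted harmonic mean.
Total thickness L = 13.1 + 7.44 + 10.7 + 13.1 = 44.34 m.
Σ(b_i/K_i) = 13.1/0.765 + 7.44/3.02 + 10.7/0.379 + 13.1/0.000152 = 86232 d.
K_eq = L / Σ(b_i/K_i) = 44.34 / 86232 = 0.0005142 m/day.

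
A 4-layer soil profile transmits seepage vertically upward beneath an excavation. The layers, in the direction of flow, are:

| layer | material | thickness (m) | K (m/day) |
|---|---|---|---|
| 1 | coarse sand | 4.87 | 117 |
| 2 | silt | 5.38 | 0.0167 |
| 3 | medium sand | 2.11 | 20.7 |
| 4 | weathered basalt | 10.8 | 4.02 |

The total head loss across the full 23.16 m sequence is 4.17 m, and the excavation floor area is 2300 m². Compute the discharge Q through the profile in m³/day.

Flow is perpendicular to layering, so the layers act in series and the equivalent K is the thickness-weighted harmonic mean.
Total thickness L = 4.87 + 5.38 + 2.11 + 10.8 = 23.16 m.
Σ(b_i/K_i) = 4.87/117 + 5.38/0.0167 + 2.11/20.7 + 10.8/4.02 = 325.0 d.
K_eq = L / Σ(b_i/K_i) = 23.16 / 325.0 = 0.07126 m/day.
Q = K_eq · A · (Δh/L) = 0.07126 × 2300 × (4.17/23.16) = 29.51 m³/day.

29.5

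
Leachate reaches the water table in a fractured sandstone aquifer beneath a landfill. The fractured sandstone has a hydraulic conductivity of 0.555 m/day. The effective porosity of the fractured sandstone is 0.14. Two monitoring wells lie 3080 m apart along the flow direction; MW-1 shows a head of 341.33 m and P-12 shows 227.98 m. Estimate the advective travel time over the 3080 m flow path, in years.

57.8

Hydraulic gradient i = (341.33 − 227.98) / 3080 = 113.35 / 3080 = 0.03680.
Darcy flux q = K · i = 0.5550 × 0.03680 = 0.02043 m/day.
Seepage velocity v = q / n_e = 0.02043 / 0.14 = 0.1459 m/day.
Travel time t = L / v = 3080 / 0.1459 = 21111 days = 57.80 years.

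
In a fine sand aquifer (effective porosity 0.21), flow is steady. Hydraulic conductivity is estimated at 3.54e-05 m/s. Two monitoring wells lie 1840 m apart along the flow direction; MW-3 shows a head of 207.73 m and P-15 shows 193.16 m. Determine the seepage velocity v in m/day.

0.115

Convert K: 3.54e-05 m/s × 86400 = 3.059 m/day.
Hydraulic gradient i = (207.73 − 193.16) / 1840 = 14.57 / 1840 = 0.007918.
Darcy flux q = K · i = 3.059 × 0.007918 = 0.02422 m/day.
Seepage velocity v = q / n_e = 0.02422 / 0.21 = 0.1153 m/day.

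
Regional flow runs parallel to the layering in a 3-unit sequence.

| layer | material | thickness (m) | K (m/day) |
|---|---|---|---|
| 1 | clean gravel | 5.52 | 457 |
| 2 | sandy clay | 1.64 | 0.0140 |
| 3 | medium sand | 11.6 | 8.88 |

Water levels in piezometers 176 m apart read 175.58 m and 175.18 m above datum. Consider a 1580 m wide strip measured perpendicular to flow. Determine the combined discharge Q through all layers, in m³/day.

9430

Flow is parallel to layering, so each bed carries its own Darcy discharge and the transmissivities add.
Σ(K_i·b_i) = 457×5.52 + 0.0140×1.64 + 8.88×11.6 = 2626 m²/day.
Hydraulic gradient i = (175.58 − 175.18) / 176 = 0.4 / 176 = 0.002273.
Q = Σ(K_i·b_i) · W · i = 2626 × 1580 × 0.002273 = 9429 m³/day.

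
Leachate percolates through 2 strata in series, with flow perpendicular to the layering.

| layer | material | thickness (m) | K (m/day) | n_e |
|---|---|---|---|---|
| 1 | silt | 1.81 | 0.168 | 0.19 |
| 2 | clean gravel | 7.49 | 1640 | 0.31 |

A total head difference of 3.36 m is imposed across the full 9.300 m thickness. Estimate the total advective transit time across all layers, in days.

8.55

With flow normal to the layers, continuity requires the same specific discharge q through every layer.
Σ(b_i/K_i) = 1.81/0.168 + 7.49/1640 = 10.78 d.
q = Δh / Σ(b_i/K_i) = 3.36 / 10.78 = 0.3117 m/day.
In each layer the seepage velocity is v_i = q/n_i, so the layer transit time is t_i = b_i·n_i / q:
  layer 1 (silt): t_1 = 1.81 × 0.19 / 0.3117 = 1.103 d
  layer 2 (clean gravel): t_2 = 7.49 × 0.31 / 0.3117 = 7.448 d
Total t = Σ t_i = 8.551 days.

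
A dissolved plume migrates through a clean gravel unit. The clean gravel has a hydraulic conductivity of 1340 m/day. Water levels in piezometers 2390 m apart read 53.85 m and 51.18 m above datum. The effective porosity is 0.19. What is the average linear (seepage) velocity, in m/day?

Hydraulic gradient i = (53.85 − 51.18) / 2390 = 2.67 / 2390 = 0.001117.
Darcy flux q = K · i = 1340 × 0.001117 = 1.497 m/day.
Seepage velocity v = q / n_e = 1.497 / 0.19 = 7.879 m/day.

7.88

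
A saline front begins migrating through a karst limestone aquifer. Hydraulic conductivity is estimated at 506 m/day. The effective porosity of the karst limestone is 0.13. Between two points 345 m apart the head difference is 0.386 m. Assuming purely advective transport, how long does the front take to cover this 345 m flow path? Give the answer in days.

Hydraulic gradient i = Δh / L = 0.386 / 345 = 0.001119.
Darcy flux q = K · i = 506.0 × 0.001119 = 0.5661 m/day.
Seepage velocity v = q / n_e = 0.5661 / 0.13 = 4.355 m/day.
Travel time t = L / v = 345 / 4.355 = 79.22 days.

79.2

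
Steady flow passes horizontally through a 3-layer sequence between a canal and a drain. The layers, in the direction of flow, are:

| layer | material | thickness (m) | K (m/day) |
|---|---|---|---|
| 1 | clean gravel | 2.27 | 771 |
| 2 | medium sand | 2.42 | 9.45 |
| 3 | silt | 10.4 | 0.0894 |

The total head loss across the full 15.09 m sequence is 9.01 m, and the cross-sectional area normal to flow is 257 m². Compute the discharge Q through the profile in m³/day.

19.9

Flow is perpendicular to layering, so the layers act in series and the equivalent K is the thickness-weighted harmonic mean.
Total thickness L = 2.27 + 2.42 + 10.4 = 15.09 m.
Σ(b_i/K_i) = 2.27/771 + 2.42/9.45 + 10.4/0.0894 = 116.6 d.
K_eq = L / Σ(b_i/K_i) = 15.09 / 116.6 = 0.1294 m/day.
Q = K_eq · A · (Δh/L) = 0.1294 × 257 × (9.01/15.09) = 19.86 m³/day.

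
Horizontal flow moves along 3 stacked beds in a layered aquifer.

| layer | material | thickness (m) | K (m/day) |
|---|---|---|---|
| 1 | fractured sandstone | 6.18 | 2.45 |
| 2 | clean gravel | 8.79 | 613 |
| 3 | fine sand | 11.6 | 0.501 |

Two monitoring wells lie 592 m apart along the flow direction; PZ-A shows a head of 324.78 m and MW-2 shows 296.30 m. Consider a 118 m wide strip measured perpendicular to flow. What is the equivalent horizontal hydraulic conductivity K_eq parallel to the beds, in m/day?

Flow is parallel to layering, so each bed carries its own Darcy discharge and the transmissivities add.
Σ(K_i·b_i) = 2.45×6.18 + 613×8.79 + 0.501×11.6 = 5409 m²/day.
Total thickness b = 26.57 m, so K_eq = Σ(K_i·b_i)/b = 203.6 m/day.

204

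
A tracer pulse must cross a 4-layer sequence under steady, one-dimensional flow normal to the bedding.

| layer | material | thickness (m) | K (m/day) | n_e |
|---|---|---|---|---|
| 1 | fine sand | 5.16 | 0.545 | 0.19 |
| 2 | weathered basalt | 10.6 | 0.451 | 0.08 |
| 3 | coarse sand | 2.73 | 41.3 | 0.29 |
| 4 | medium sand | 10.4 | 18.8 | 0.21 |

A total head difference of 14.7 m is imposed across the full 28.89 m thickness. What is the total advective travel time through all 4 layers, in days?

11.0

With flow normal to the layers, continuity requires the same specific discharge q through every layer.
Σ(b_i/K_i) = 5.16/0.545 + 10.6/0.451 + 2.73/41.3 + 10.4/18.8 = 33.59 d.
q = Δh / Σ(b_i/K_i) = 14.7 / 33.59 = 0.4376 m/day.
In each layer the seepage velocity is v_i = q/n_i, so the layer transit time is t_i = b_i·n_i / q:
  layer 1 (fine sand): t_1 = 5.16 × 0.19 / 0.4376 = 2.240 d
  layer 2 (weathered basalt): t_2 = 10.6 × 0.08 / 0.4376 = 1.938 d
  layer 3 (coarse sand): t_3 = 2.73 × 0.29 / 0.4376 = 1.809 d
  layer 4 (medium sand): t_4 = 10.4 × 0.21 / 0.4376 = 4.991 d
Total t = Σ t_i = 10.98 days.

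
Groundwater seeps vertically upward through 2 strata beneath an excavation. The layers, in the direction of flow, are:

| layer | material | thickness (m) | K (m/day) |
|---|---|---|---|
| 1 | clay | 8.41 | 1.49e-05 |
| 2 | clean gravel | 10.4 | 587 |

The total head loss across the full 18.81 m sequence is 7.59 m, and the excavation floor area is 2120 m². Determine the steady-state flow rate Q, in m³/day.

0.0285

Flow is perpendicular to layering, so the layers act in series and the equivalent K is the thickness-weighted harmonic mean.
Total thickness L = 8.41 + 10.4 = 18.81 m.
Σ(b_i/K_i) = 8.41/1.49e-05 + 10.4/587 = 5.644e+05 d.
K_eq = L / Σ(b_i/K_i) = 18.81 / 5.644e+05 = 3.333e-05 m/day.
Q = K_eq · A · (Δh/L) = 3.333e-05 × 2120 × (7.59/18.81) = 0.02851 m³/day.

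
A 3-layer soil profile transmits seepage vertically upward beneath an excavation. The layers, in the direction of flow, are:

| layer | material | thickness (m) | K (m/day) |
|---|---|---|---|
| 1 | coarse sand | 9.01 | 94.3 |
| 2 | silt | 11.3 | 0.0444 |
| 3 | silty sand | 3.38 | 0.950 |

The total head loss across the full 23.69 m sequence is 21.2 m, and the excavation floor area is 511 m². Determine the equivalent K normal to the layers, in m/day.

0.0918

Flow is perpendicular to layering, so the layers act in series and the equivalent K is the thickness-weighted harmonic mean.
Total thickness L = 9.01 + 11.3 + 3.38 = 23.69 m.
Σ(b_i/K_i) = 9.01/94.3 + 11.3/0.0444 + 3.38/0.950 = 258.2 d.
K_eq = L / Σ(b_i/K_i) = 23.69 / 258.2 = 0.09177 m/day.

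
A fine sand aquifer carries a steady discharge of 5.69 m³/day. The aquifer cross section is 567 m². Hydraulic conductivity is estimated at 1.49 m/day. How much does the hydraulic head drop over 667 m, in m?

4.49

From Q = K·A·i, i = Q / (K·A) = 5.69 / (1.490 × 567.0) = 0.006735.
Head loss Δh = i · L = 0.006735 × 667 = 4.492 m.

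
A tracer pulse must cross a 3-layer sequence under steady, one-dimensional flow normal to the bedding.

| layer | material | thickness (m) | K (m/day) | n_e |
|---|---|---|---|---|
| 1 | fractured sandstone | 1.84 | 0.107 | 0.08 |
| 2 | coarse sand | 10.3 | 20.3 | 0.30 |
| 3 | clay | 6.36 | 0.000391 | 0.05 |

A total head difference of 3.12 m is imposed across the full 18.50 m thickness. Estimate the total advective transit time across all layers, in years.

With flow normal to the layers, continuity requires the same specific discharge q through every layer.
Σ(b_i/K_i) = 1.84/0.107 + 10.3/20.3 + 6.36/0.000391 = 16284 d.
q = Δh / Σ(b_i/K_i) = 3.12 / 16284 = 0.0001916 m/day.
In each layer the seepage velocity is v_i = q/n_i, so the layer transit time is t_i = b_i·n_i / q:
  layer 1 (fractured sandstone): t_1 = 1.84 × 0.08 / 0.0001916 = 768.3 d
  layer 2 (coarse sand): t_2 = 10.3 × 0.30 / 0.0001916 = 16127 d
  layer 3 (clay): t_3 = 6.36 × 0.05 / 0.0001916 = 1660 d
Total t = Σ t_i = 18555 days = 50.80 years.

50.8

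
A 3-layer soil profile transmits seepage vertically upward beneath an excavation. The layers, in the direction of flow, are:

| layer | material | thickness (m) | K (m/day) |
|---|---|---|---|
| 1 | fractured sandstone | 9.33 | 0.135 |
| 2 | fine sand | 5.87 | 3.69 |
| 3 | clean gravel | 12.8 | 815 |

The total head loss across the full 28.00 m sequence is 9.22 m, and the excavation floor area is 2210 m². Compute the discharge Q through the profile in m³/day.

288

Flow is perpendicular to layering, so the layers act in series and the equivalent K is the thickness-weighted harmonic mean.
Total thickness L = 9.33 + 5.87 + 12.8 = 28.00 m.
Σ(b_i/K_i) = 9.33/0.135 + 5.87/3.69 + 12.8/815 = 70.72 d.
K_eq = L / Σ(b_i/K_i) = 28.00 / 70.72 = 0.3959 m/day.
Q = K_eq · A · (Δh/L) = 0.3959 × 2210 × (9.22/28.00) = 288.1 m³/day.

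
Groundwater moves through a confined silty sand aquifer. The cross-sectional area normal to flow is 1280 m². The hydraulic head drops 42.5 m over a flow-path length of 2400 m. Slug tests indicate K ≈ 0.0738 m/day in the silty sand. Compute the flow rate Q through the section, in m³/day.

Hydraulic gradient i = Δh / L = 42.5 / 2400 = 0.01771.
Darcy's law: Q = K · A · i = 0.07380 × 1280 × 0.01771 = 1.673 m³/day.

1.67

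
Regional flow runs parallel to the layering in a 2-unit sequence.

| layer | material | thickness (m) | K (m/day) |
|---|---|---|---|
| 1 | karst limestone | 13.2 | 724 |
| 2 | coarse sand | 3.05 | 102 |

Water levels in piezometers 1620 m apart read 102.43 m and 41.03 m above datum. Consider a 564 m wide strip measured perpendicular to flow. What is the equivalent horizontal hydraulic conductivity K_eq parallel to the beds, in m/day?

Flow is parallel to layering, so each bed carries its own Darcy discharge and the transmissivities add.
Σ(K_i·b_i) = 724×13.2 + 102×3.05 = 9868 m²/day.
Total thickness b = 16.25 m, so K_eq = Σ(K_i·b_i)/b = 607.3 m/day.

607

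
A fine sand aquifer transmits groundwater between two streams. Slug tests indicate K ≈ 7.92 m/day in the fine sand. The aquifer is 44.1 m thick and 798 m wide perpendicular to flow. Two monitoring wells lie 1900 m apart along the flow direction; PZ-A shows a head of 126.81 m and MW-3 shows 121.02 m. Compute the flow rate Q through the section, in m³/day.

849

Cross-sectional area A = 798 × 44.1 = 35192 m².
Hydraulic gradient i = (126.81 − 121.02) / 1900 = 5.79 / 1900 = 0.003047.
Darcy's law: Q = K · A · i = 7.920 × 35192 × 0.003047 = 849.4 m³/day.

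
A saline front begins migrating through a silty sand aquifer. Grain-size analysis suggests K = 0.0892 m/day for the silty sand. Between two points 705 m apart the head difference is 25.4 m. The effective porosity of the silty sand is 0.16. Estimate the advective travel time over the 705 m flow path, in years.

96.1

Hydraulic gradient i = Δh / L = 25.4 / 705 = 0.03603.
Darcy flux q = K · i = 0.08920 × 0.03603 = 0.003214 m/day.
Seepage velocity v = q / n_e = 0.003214 / 0.16 = 0.02009 m/day.
Travel time t = L / v = 705 / 0.02009 = 35099 days = 96.10 years.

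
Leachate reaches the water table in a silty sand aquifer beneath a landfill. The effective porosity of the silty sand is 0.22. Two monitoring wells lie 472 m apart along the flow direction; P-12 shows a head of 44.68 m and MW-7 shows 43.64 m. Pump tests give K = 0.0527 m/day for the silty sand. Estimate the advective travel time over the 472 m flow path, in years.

2450

Hydraulic gradient i = (44.68 − 43.64) / 472 = 1.04 / 472 = 0.002203.
Darcy flux q = K · i = 0.05270 × 0.002203 = 0.0001161 m/day.
Seepage velocity v = q / n_e = 0.0001161 / 0.22 = 0.0005278 m/day.
Travel time t = L / v = 472 / 0.0005278 = 8.943e+05 days = 2448 years.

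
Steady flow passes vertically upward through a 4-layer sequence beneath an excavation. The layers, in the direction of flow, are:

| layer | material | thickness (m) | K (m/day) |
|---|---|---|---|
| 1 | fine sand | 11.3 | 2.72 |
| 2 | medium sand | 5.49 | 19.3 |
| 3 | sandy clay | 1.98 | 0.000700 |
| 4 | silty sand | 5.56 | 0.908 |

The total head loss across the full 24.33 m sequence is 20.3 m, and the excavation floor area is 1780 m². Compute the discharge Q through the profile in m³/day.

12.7

Flow is perpendicular to layering, so the layers act in series and the equivalent K is the thickness-weighted harmonic mean.
Total thickness L = 11.3 + 5.49 + 1.98 + 5.56 = 24.33 m.
Σ(b_i/K_i) = 11.3/2.72 + 5.49/19.3 + 1.98/0.000700 + 5.56/0.908 = 2839 d.
K_eq = L / Σ(b_i/K_i) = 24.33 / 2839 = 0.008570 m/day.
Q = K_eq · A · (Δh/L) = 0.008570 × 1780 × (20.3/24.33) = 12.73 m³/day.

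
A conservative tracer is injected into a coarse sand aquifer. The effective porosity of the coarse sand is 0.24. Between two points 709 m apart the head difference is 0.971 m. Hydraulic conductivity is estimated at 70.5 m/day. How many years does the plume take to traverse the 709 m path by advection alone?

4.83

Hydraulic gradient i = Δh / L = 0.971 / 709 = 0.001370.
Darcy flux q = K · i = 70.50 × 0.001370 = 0.09655 m/day.
Seepage velocity v = q / n_e = 0.09655 / 0.24 = 0.4023 m/day.
Travel time t = L / v = 709 / 0.4023 = 1762 days = 4.825 years.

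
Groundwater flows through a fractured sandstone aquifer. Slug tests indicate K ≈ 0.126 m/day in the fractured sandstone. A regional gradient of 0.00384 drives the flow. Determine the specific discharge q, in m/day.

Hydraulic gradient i = 0.00384.
Specific discharge q = K · i = 0.1260 × 0.003840 = 0.0004838 m/day.

0.000484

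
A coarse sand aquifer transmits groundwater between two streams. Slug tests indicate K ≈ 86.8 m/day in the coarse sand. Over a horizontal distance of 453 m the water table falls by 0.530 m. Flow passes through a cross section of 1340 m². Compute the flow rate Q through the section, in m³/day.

136

Hydraulic gradient i = Δh / L = 0.530 / 453 = 0.001170.
Darcy's law: Q = K · A · i = 86.80 × 1340 × 0.001170 = 136.1 m³/day.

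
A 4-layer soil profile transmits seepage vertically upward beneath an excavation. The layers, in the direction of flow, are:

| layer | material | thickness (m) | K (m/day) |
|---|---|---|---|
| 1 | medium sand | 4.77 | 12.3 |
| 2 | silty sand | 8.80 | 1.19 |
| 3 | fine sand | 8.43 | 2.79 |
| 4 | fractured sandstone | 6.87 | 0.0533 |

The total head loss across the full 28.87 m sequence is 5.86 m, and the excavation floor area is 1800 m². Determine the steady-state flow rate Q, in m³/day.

75.5

Flow is perpendicular to layering, so the layers act in series and the equivalent K is the thickness-weighted harmonic mean.
Total thickness L = 4.77 + 8.80 + 8.43 + 6.87 = 28.87 m.
Σ(b_i/K_i) = 4.77/12.3 + 8.80/1.19 + 8.43/2.79 + 6.87/0.0533 = 139.7 d.
K_eq = L / Σ(b_i/K_i) = 28.87 / 139.7 = 0.2067 m/day.
Q = K_eq · A · (Δh/L) = 0.2067 × 1800 × (5.86/28.87) = 75.51 m³/day.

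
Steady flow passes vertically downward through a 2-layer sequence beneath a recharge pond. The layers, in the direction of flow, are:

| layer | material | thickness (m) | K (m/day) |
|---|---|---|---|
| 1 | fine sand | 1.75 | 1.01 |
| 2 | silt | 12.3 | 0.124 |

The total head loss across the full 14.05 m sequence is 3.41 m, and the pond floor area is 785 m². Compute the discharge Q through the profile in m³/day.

Flow is perpendicular to layering, so the layers act in series and the equivalent K is the thickness-weighted harmonic mean.
Total thickness L = 1.75 + 12.3 = 14.05 m.
Σ(b_i/K_i) = 1.75/1.01 + 12.3/0.124 = 100.9 d.
K_eq = L / Σ(b_i/K_i) = 14.05 / 100.9 = 0.1392 m/day.
Q = K_eq · A · (Δh/L) = 0.1392 × 785 × (3.41/14.05) = 26.52 m³/day.

26.5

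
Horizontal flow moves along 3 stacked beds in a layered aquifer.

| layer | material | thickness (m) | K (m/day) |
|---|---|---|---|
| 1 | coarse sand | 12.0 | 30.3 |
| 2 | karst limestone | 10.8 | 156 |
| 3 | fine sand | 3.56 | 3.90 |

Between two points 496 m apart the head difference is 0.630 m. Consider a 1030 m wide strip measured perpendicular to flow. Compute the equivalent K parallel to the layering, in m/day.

78.2

Flow is parallel to layering, so each bed carries its own Darcy discharge and the transmissivities add.
Σ(K_i·b_i) = 30.3×12.0 + 156×10.8 + 3.90×3.56 = 2062 m²/day.
Total thickness b = 26.36 m, so K_eq = Σ(K_i·b_i)/b = 78.24 m/day.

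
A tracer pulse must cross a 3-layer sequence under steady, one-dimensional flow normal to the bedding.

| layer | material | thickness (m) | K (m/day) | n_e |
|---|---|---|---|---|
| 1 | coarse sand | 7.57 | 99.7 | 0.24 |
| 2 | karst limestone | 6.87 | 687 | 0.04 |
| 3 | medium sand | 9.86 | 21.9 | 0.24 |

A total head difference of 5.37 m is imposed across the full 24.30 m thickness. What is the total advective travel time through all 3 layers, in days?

0.445

With flow normal to the layers, continuity requires the same specific discharge q through every layer.
Σ(b_i/K_i) = 7.57/99.7 + 6.87/687 + 9.86/21.9 = 0.5362 d.
q = Δh / Σ(b_i/K_i) = 5.37 / 0.5362 = 10.02 m/day.
In each layer the seepage velocity is v_i = q/n_i, so the layer transit time is t_i = b_i·n_i / q:
  layer 1 (coarse sand): t_1 = 7.57 × 0.24 / 10.02 = 0.1814 d
  layer 2 (karst limestone): t_2 = 6.87 × 0.04 / 10.02 = 0.02744 d
  layer 3 (medium sand): t_3 = 9.86 × 0.24 / 10.02 = 0.2363 d
Total t = Σ t_i = 0.4451 days.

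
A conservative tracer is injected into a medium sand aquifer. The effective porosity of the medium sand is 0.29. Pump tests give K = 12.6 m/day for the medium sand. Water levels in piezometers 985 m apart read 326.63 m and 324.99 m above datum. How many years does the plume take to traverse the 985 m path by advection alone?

37.3

Hydraulic gradient i = (326.63 − 324.99) / 985 = 1.64 / 985 = 0.001665.
Darcy flux q = K · i = 12.60 × 0.001665 = 0.02098 m/day.
Seepage velocity v = q / n_e = 0.02098 / 0.29 = 0.07234 m/day.
Travel time t = L / v = 985 / 0.07234 = 13616 days = 37.28 years.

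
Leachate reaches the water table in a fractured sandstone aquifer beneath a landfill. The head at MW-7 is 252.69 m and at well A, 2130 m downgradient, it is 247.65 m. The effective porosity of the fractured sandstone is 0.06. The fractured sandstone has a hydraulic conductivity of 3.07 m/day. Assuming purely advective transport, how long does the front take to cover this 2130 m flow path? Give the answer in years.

Hydraulic gradient i = (252.69 − 247.65) / 2130 = 5.04 / 2130 = 0.002366.
Darcy flux q = K · i = 3.070 × 0.002366 = 0.007264 m/day.
Seepage velocity v = q / n_e = 0.007264 / 0.06 = 0.1211 m/day.
Travel time t = L / v = 2130 / 0.1211 = 17593 days = 48.17 years.

48.2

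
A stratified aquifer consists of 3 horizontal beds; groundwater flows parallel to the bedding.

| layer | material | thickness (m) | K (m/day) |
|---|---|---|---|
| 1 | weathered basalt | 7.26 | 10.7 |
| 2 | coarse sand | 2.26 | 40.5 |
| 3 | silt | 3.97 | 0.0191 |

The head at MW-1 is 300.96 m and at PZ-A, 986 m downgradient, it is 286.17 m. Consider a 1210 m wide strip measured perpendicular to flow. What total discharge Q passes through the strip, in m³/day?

3070

Flow is parallel to layering, so each bed carries its own Darcy discharge and the transmissivities add.
Σ(K_i·b_i) = 10.7×7.26 + 40.5×2.26 + 0.0191×3.97 = 169.3 m²/day.
Hydraulic gradient i = (300.96 − 286.17) / 986 = 14.79 / 986 = 0.01500.
Q = Σ(K_i·b_i) · W · i = 169.3 × 1210 × 0.01500 = 3073 m³/day.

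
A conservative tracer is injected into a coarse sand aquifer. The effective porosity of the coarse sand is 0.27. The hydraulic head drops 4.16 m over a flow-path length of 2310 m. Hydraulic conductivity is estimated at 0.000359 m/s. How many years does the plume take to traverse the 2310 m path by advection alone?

30.6

Convert K: 0.000359 m/s × 86400 = 31.02 m/day.
Hydraulic gradient i = Δh / L = 4.16 / 2310 = 0.001801.
Darcy flux q = K · i = 31.02 × 0.001801 = 0.05586 m/day.
Seepage velocity v = q / n_e = 0.05586 / 0.27 = 0.2069 m/day.
Travel time t = L / v = 2310 / 0.2069 = 11166 days = 30.57 years.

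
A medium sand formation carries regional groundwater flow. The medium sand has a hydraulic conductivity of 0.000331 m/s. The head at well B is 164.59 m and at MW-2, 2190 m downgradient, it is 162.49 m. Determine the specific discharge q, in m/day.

Convert K: 0.000331 m/s × 86400 = 28.60 m/day.
Hydraulic gradient i = (164.59 − 162.49) / 2190 = 2.1 / 2190 = 0.0009589.
Specific discharge q = K · i = 28.60 × 0.0009589 = 0.02742 m/day.

0.0274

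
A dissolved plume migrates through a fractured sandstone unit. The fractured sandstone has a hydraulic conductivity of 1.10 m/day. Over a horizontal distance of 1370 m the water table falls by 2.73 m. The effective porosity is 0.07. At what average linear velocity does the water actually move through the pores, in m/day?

Hydraulic gradient i = Δh / L = 2.73 / 1370 = 0.001993.
Darcy flux q = K · i = 1.100 × 0.001993 = 0.002192 m/day.
Seepage velocity v = q / n_e = 0.002192 / 0.07 = 0.03131 m/day.

0.0313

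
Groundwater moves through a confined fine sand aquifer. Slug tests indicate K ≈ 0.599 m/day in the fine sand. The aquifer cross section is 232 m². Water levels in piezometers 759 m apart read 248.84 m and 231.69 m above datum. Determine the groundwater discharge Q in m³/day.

3.14

Hydraulic gradient i = (248.84 − 231.69) / 759 = 17.15 / 759 = 0.02260.
Darcy's law: Q = K · A · i = 0.5990 × 232.0 × 0.02260 = 3.140 m³/day.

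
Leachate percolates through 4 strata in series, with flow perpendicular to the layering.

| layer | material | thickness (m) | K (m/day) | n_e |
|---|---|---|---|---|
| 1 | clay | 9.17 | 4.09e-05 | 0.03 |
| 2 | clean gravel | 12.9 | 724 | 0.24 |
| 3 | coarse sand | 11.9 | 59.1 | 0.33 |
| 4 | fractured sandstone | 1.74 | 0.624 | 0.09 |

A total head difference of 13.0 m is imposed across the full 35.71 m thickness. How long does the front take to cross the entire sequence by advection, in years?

352

With flow normal to the layers, continuity requires the same specific discharge q through every layer.
Σ(b_i/K_i) = 9.17/4.09e-05 + 12.9/724 + 11.9/59.1 + 1.74/0.624 = 2.242e+05 d.
q = Δh / Σ(b_i/K_i) = 13.0 / 2.242e+05 = 5.798e-05 m/day.
In each layer the seepage velocity is v_i = q/n_i, so the layer transit time is t_i = b_i·n_i / q:
  layer 1 (clay): t_1 = 9.17 × 0.03 / 5.798e-05 = 4745 d
  layer 2 (clean gravel): t_2 = 12.9 × 0.24 / 5.798e-05 = 53396 d
  layer 3 (coarse sand): t_3 = 11.9 × 0.33 / 5.798e-05 = 67728 d
  layer 4 (fractured sandstone): t_4 = 1.74 × 0.09 / 5.798e-05 = 2701 d
Total t = Σ t_i = 1.286e+05 days = 352.0 years.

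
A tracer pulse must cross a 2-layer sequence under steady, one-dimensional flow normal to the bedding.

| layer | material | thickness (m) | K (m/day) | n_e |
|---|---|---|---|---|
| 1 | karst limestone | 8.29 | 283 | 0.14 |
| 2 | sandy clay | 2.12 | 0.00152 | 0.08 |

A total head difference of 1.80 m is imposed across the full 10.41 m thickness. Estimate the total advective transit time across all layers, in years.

With flow normal to the layers, continuity requires the same specific discharge q through every layer.
Σ(b_i/K_i) = 8.29/283 + 2.12/0.00152 = 1395 d.
q = Δh / Σ(b_i/K_i) = 1.80 / 1395 = 0.001291 m/day.
In each layer the seepage velocity is v_i = q/n_i, so the layer transit time is t_i = b_i·n_i / q:
  layer 1 (karst limestone): t_1 = 8.29 × 0.14 / 0.001291 = 899.3 d
  layer 2 (sandy clay): t_2 = 2.12 × 0.08 / 0.001291 = 131.4 d
Total t = Σ t_i = 1031 days = 2.822 years.

2.82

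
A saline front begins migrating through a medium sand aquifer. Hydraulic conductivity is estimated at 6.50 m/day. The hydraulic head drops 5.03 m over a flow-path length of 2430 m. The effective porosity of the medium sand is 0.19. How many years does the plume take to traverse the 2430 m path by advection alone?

93.9

Hydraulic gradient i = Δh / L = 5.03 / 2430 = 0.002070.
Darcy flux q = K · i = 6.500 × 0.002070 = 0.01345 m/day.
Seepage velocity v = q / n_e = 0.01345 / 0.19 = 0.07081 m/day.
Travel time t = L / v = 2430 / 0.07081 = 34315 days = 93.95 years.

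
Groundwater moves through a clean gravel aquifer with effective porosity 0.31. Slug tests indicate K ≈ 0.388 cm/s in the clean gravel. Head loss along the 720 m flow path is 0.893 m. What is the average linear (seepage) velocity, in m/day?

1.34

Convert K: 0.388 cm/s × 864 = 335.2 m/day.
Hydraulic gradient i = Δh / L = 0.893 / 720 = 0.001240.
Darcy flux q = K · i = 335.2 × 0.001240 = 0.4158 m/day.
Seepage velocity v = q / n_e = 0.4158 / 0.31 = 1.341 m/day.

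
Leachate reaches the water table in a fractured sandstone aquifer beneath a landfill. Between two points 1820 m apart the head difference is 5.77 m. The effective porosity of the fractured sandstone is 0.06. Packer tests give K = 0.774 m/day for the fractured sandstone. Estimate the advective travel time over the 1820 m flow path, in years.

122

Hydraulic gradient i = Δh / L = 5.77 / 1820 = 0.003170.
Darcy flux q = K · i = 0.7740 × 0.003170 = 0.002454 m/day.
Seepage velocity v = q / n_e = 0.002454 / 0.06 = 0.04090 m/day.
Travel time t = L / v = 1820 / 0.04090 = 44502 days = 121.8 years.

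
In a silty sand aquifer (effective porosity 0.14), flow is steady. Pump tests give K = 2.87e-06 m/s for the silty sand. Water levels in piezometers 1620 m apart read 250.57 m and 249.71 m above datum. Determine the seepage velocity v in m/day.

Convert K: 2.87e-06 m/s × 86400 = 0.2480 m/day.
Hydraulic gradient i = (250.57 − 249.71) / 1620 = 0.86 / 1620 = 0.0005309.
Darcy flux q = K · i = 0.2480 × 0.0005309 = 0.0001316 m/day.
Seepage velocity v = q / n_e = 0.0001316 / 0.14 = 0.0009403 m/day.

0.000940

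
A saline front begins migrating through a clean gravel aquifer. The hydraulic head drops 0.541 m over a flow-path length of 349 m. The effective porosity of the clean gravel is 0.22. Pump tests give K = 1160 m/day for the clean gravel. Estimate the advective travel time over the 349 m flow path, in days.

Hydraulic gradient i = Δh / L = 0.541 / 349 = 0.001550.
Darcy flux q = K · i = 1160 × 0.001550 = 1.798 m/day.
Seepage velocity v = q / n_e = 1.798 / 0.22 = 8.173 m/day.
Travel time t = L / v = 349 / 8.173 = 42.70 days.

42.7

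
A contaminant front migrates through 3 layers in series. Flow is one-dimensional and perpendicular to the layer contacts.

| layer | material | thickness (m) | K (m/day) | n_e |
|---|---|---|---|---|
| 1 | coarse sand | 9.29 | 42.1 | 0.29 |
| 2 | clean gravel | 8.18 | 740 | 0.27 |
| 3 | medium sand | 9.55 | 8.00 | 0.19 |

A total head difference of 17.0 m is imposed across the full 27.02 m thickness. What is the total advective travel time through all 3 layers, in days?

0.563

With flow normal to the layers, continuity requires the same specific discharge q through every layer.
Σ(b_i/K_i) = 9.29/42.1 + 8.18/740 + 9.55/8.00 = 1.425 d.
q = Δh / Σ(b_i/K_i) = 17.0 / 1.425 = 11.93 m/day.
In each layer the seepage velocity is v_i = q/n_i, so the layer transit time is t_i = b_i·n_i / q:
  layer 1 (coarse sand): t_1 = 9.29 × 0.29 / 11.93 = 0.2259 d
  layer 2 (clean gravel): t_2 = 8.18 × 0.27 / 11.93 = 0.1852 d
  layer 3 (medium sand): t_3 = 9.55 × 0.19 / 11.93 = 0.1521 d
Total t = Σ t_i = 0.5632 days.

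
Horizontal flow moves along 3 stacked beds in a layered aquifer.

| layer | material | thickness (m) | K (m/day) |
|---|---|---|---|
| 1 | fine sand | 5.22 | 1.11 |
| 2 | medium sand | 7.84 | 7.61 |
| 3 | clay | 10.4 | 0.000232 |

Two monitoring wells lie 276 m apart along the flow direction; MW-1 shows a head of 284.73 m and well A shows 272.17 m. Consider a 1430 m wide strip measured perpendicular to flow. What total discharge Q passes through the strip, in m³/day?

4260

Flow is parallel to layering, so each bed carries its own Darcy discharge and the transmissivities add.
Σ(K_i·b_i) = 1.11×5.22 + 7.61×7.84 + 0.000232×10.4 = 65.46 m²/day.
Hydraulic gradient i = (284.73 − 272.17) / 276 = 12.56 / 276 = 0.04551.
Q = Σ(K_i·b_i) · W · i = 65.46 × 1430 × 0.04551 = 4260 m³/day.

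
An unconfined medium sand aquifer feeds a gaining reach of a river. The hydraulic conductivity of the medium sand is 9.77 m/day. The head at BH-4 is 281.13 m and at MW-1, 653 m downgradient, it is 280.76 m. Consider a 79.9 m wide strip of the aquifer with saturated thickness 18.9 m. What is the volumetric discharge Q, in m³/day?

8.36

Cross-sectional area A = 79.9 × 18.9 = 1510 m².
Hydraulic gradient i = (281.13 − 280.76) / 653 = 0.37 / 653 = 0.0005666.
Darcy's law: Q = K · A · i = 9.770 × 1510 × 0.0005666 = 8.360 m³/day.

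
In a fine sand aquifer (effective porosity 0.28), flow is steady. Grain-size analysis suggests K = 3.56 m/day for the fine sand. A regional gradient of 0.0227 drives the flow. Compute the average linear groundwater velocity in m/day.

0.289

Hydraulic gradient i = 0.0227.
Darcy flux q = K · i = 3.560 × 0.02270 = 0.08081 m/day.
Seepage velocity v = q / n_e = 0.08081 / 0.28 = 0.2886 m/day.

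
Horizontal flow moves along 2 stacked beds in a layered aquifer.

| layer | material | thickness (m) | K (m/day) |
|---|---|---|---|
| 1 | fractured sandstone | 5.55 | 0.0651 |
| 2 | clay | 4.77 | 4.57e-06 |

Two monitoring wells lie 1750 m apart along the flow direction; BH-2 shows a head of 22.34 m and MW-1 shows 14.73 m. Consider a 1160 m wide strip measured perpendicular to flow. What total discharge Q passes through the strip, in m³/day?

1.82

Flow is parallel to layering, so each bed carries its own Darcy discharge and the transmissivities add.
Σ(K_i·b_i) = 0.0651×5.55 + 4.57e-06×4.77 = 0.3613 m²/day.
Hydraulic gradient i = (22.34 − 14.73) / 1750 = 7.61 / 1750 = 0.004349.
Q = Σ(K_i·b_i) · W · i = 0.3613 × 1160 × 0.004349 = 1.823 m³/day.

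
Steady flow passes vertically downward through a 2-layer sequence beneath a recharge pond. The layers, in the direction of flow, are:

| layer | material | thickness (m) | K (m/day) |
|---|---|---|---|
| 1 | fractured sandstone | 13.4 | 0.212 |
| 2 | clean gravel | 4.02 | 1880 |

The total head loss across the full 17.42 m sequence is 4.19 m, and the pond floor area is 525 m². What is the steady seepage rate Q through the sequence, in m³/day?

34.8

Flow is perpendicular to layering, so the layers act in series and the equivalent K is the thickness-weighted harmonic mean.
Total thickness L = 13.4 + 4.02 = 17.42 m.
Σ(b_i/K_i) = 13.4/0.212 + 4.02/1880 = 63.21 d.
K_eq = L / Σ(b_i/K_i) = 17.42 / 63.21 = 0.2756 m/day.
Q = K_eq · A · (Δh/L) = 0.2756 × 525 × (4.19/17.42) = 34.80 m³/day.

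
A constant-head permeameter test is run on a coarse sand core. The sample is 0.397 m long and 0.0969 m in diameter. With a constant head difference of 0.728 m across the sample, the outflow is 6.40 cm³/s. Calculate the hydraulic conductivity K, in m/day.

Cross-sectional area A = π·(d/2)² = π × (0.0969/2)² = 0.007375 m².
Convert discharge: 6.40 cm³/s = 6.400e-06 m³/s.
Darcy's law rearranged: K = Q·L / (A·Δh) = 6.400e-06 × 0.397 / (0.007375 × 0.728) = 0.0004733 m/s = 40.89 m/day.

40.9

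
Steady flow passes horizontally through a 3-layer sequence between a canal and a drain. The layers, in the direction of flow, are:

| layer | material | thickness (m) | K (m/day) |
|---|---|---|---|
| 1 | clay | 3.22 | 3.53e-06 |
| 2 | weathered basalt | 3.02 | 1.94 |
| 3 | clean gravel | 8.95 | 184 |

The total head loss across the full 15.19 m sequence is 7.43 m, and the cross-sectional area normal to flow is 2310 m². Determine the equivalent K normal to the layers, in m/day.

1.67e-05

Flow is perpendicular to layering, so the layers act in series and the equivalent K is the thickness-weighted harmonic mean.
Total thickness L = 3.22 + 3.02 + 8.95 = 15.19 m.
Σ(b_i/K_i) = 3.22/3.53e-06 + 3.02/1.94 + 8.95/184 = 9.122e+05 d.
K_eq = L / Σ(b_i/K_i) = 15.19 / 9.122e+05 = 1.665e-05 m/day.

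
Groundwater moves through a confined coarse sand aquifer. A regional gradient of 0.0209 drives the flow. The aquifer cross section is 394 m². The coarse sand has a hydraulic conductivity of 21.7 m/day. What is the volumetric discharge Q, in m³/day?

Hydraulic gradient i = 0.0209.
Darcy's law: Q = K · A · i = 21.70 × 394.0 × 0.02090 = 178.7 m³/day.

179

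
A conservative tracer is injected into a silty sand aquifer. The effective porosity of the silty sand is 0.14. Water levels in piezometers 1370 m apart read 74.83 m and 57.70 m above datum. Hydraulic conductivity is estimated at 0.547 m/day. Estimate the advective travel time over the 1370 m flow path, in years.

76.8

Hydraulic gradient i = (74.83 − 57.70) / 1370 = 17.13 / 1370 = 0.01250.
Darcy flux q = K · i = 0.5470 × 0.01250 = 0.006839 m/day.
Seepage velocity v = q / n_e = 0.006839 / 0.14 = 0.04885 m/day.
Travel time t = L / v = 1370 / 0.04885 = 28043 days = 76.78 years.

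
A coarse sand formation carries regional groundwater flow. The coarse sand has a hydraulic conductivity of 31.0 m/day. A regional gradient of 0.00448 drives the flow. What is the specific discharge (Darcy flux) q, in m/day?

Hydraulic gradient i = 0.00448.
Specific discharge q = K · i = 31.00 × 0.004480 = 0.1389 m/day.

0.139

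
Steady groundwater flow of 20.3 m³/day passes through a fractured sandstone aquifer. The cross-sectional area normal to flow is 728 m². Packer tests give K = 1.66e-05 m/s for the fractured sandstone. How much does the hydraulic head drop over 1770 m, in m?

34.4

Convert K: 1.66e-05 m/s × 86400 = 1.434 m/day.
From Q = K·A·i, i = Q / (K·A) = 20.3 / (1.434 × 728.0) = 0.01944.
Head loss Δh = i · L = 0.01944 × 1770 = 34.41 m.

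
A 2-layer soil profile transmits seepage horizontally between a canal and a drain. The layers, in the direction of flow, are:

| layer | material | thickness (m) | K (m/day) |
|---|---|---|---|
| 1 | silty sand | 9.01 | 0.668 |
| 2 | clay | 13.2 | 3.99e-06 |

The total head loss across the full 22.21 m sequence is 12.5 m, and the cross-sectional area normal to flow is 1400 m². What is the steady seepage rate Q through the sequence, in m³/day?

Flow is perpendicular to layering, so the layers act in series and the equivalent K is the thickness-weighted harmonic mean.
Total thickness L = 9.01 + 13.2 = 22.21 m.
Σ(b_i/K_i) = 9.01/0.668 + 13.2/3.99e-06 = 3.308e+06 d.
K_eq = L / Σ(b_i/K_i) = 22.21 / 3.308e+06 = 6.713e-06 m/day.
Q = K_eq · A · (Δh/L) = 6.713e-06 × 1400 × (12.5/22.21) = 0.005290 m³/day.

0.00529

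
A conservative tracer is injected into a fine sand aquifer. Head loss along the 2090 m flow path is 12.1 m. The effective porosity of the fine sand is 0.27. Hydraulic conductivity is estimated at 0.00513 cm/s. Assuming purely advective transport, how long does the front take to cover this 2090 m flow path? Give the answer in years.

60.2

Convert K: 0.00513 cm/s × 864 = 4.432 m/day.
Hydraulic gradient i = Δh / L = 12.1 / 2090 = 0.005789.
Darcy flux q = K · i = 4.432 × 0.005789 = 0.02566 m/day.
Seepage velocity v = q / n_e = 0.02566 / 0.27 = 0.09504 m/day.
Travel time t = L / v = 2090 / 0.09504 = 21991 days = 60.21 years.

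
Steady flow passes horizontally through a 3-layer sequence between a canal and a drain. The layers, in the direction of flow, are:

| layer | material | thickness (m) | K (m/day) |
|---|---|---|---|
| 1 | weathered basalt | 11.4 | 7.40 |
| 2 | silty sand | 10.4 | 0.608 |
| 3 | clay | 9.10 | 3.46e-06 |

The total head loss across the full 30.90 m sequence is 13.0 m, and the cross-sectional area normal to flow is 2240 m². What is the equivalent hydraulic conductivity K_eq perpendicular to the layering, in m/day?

Flow is perpendicular to layering, so the layers act in series and the equivalent K is the thickness-weighted harmonic mean.
Total thickness L = 11.4 + 10.4 + 9.10 = 30.90 m.
Σ(b_i/K_i) = 11.4/7.40 + 10.4/0.608 + 9.10/3.46e-06 = 2.630e+06 d.
K_eq = L / Σ(b_i/K_i) = 30.90 / 2.630e+06 = 1.175e-05 m/day.

1.17e-05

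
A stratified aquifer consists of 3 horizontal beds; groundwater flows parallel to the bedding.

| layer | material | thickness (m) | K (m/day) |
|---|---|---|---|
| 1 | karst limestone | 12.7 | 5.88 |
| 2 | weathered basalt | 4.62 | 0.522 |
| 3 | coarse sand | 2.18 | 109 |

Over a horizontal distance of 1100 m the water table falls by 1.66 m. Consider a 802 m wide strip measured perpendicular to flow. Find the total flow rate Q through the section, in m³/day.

381

Flow is parallel to layering, so each bed carries its own Darcy discharge and the transmissivities add.
Σ(K_i·b_i) = 5.88×12.7 + 0.522×4.62 + 109×2.18 = 314.7 m²/day.
Hydraulic gradient i = Δh / L = 1.66 / 1100 = 0.001509.
Q = Σ(K_i·b_i) · W · i = 314.7 × 802 × 0.001509 = 380.9 m³/day.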